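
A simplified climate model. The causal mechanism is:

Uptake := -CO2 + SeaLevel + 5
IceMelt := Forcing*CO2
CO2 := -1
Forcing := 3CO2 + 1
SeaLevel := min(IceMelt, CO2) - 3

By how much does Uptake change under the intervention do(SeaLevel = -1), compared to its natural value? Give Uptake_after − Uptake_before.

3

Intervening sets SeaLevel = -1 and removes its equation (SeaLevel := min(IceMelt, CO2) - 3).
Uptake = -CO2 + SeaLevel + 5  [with CO2=-1, SeaLevel=-1]  = 5
Without intervention: Forcing = 3CO2 + 1  [with CO2=-1]  = -2; IceMelt = Forcing*CO2  [with Forcing=-2, CO2=-1]  = 2; SeaLevel = min(IceMelt, CO2) - 3  [with IceMelt=2, CO2=-1]  = -4; Uptake = -CO2 + SeaLevel + 5  [with CO2=-1, SeaLevel=-4]  = 2.
Change = 5 − 2 = 3.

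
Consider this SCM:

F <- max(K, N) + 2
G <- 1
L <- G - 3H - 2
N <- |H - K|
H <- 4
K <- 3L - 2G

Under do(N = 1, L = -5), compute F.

The joint intervention fixes N = 1, L = -5, removing each variable's own equation.
K = 3L - 2G  [with L=-5, G=1]  = -17
F = max(K, N) + 2  [with K=-17, N=1]  = 3

3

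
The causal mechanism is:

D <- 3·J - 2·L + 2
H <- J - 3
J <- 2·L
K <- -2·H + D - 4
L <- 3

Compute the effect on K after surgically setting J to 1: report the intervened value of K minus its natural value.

do(J=1) replaces the equation J <- 2·L with the constant J = 1.
D = 3·J - 2·L + 2  [with J=1, L=3]  = -1
H = J - 3  [with J=1]  = -2
K = -2·H + D - 4  [with H=-2, D=-1]  = -1
Without intervention: J = 2·L  [with L=3]  = 6; D = 3·J - 2·L + 2  [with J=6, L=3]  = 14; H = J - 3  [with J=6]  = 3; K = -2·H + D - 4  [with H=3, D=14]  = 4.
Change = -1 − 4 = -5.

-5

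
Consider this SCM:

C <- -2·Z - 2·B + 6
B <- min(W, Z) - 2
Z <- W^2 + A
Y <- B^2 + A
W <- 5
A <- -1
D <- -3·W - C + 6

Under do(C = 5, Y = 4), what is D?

-14

Setting C = 5, Y = 4 by intervention discards those variables' equations.
D = -3·W - C + 6  [with W=5, C=5]  = -14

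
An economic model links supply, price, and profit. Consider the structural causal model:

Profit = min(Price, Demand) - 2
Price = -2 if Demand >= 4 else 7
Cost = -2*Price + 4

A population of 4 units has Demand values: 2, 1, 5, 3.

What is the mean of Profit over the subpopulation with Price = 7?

E[Profit|Price=7] averages over only the 3 units with Price=7 (Demand = 2, 1, 3): Profit = 0, -1, 1, mean 0.

0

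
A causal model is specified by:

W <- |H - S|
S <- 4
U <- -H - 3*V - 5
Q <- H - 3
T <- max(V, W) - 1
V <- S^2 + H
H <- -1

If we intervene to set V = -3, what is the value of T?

The intervention breaks the incoming arrows to V: V <- S^2 + H no longer applies, and V = -3.
W = |H - S|  [with H=-1, S=4]  = 5
T = max(V, W) - 1  [with V=-3, W=5]  = 4

4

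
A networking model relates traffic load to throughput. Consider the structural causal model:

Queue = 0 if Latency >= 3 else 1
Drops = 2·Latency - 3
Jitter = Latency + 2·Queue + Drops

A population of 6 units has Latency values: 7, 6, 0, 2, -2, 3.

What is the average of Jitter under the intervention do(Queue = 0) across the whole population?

5

Every unit gets Queue=0 under the intervention. Jitter values become 18, 15, -3, 3, -9, 6; E[Jitter|do(Queue=0)] = 5.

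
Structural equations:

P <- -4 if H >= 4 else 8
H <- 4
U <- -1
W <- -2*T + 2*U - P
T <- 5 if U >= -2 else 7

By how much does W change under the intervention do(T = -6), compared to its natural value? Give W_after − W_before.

22

do(T=-6) replaces the equation T <- 5 if U >= -2 else 7 with the constant T = -6.
P = -4 if H >= 4 else 8  [with H=4]  = -4
W = -2*T + 2*U - P  [with T=-6, U=-1, P=-4]  = 14
Without intervention: T = 5 if U >= -2 else 7  [with U=-1]  = 5; P = -4 if H >= 4 else 8  [with H=4]  = -4; W = -2*T + 2*U - P  [with T=5, U=-1, P=-4]  = -8.
Change = 14 − (-8) = 22.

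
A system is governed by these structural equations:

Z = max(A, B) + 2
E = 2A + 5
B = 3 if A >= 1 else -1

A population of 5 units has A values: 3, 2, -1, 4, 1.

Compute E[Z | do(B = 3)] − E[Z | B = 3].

Under do(B=3), B's equation is replaced by B=3 for every unit. Per-unit Z: 5, 5, 5, 6, 5. Mean = 5.2.
Observing B=3 restricts to units where B's equation naturally yields 3: A ∈ {3, 2, 4, 1}. In that subpopulation Z = 5, 5, 6, 5, mean 5.25.
Difference = 5.2 − 5.25 = -0.05.

-0.05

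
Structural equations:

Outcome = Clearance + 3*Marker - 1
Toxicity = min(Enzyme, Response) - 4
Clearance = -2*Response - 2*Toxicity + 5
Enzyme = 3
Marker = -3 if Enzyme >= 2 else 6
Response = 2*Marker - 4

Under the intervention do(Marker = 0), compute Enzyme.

Under do(Marker=0), the mechanism Marker = -3 if Enzyme >= 2 else 6 is discarded; Marker is fixed at 0.
Enzyme is not downstream of the intervention, so its value is determined by the original equations.

3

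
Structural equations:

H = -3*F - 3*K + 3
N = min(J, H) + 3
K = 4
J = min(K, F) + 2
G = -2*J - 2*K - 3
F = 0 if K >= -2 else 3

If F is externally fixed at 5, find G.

-23

Under do(F=5), the mechanism F = 0 if K >= -2 else 3 is discarded; F is fixed at 5.
J = min(K, F) + 2  [with K=4, F=5]  = 6
G = -2*J - 2*K - 3  [with J=6, K=4]  = -23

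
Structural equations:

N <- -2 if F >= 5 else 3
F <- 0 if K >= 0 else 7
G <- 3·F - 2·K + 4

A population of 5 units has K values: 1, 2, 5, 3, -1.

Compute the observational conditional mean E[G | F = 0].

Observing F=0 restricts to units where F's equation naturally yields 0: K ∈ {1, 2, 5, 3}. In that subpopulation G = 2, 0, -6, -2, mean -1.5.

-1.5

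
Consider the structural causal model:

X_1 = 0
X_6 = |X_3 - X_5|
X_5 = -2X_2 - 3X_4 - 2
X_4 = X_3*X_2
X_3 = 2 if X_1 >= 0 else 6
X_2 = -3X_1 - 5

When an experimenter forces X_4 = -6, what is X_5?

26

Intervening sets X_4 = -6 and removes its equation (X_4 = X_3*X_2).
X_2 = -3X_1 - 5  [with X_1=0]  = -5
X_5 = -2X_2 - 3X_4 - 2  [with X_2=-5, X_4=-6]  = 26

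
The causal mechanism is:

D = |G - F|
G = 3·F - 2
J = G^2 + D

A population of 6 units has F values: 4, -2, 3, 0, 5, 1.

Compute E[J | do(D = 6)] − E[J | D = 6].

-17.5

do(D=6) breaks D's dependence on F. With D=6 fixed, J across the units is 106, 70, 55, 10, 175, 7, mean 70.5.
Conditioning on D=6 selects the 2 unit(s) with F ∈ {4, -2}. Their J values: 106, 70. Mean = 88.
Difference = 70.5 − 88 = -17.5.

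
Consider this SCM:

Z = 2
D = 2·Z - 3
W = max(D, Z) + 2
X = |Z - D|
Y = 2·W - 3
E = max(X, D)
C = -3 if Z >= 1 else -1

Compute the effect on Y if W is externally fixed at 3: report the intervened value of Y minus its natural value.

-2

do(W=3) replaces the equation W = max(D, Z) + 2 with the constant W = 3.
Y = 2·W - 3  [with W=3]  = 3
Without intervention: D = 2·Z - 3  [with Z=2]  = 1; W = max(D, Z) + 2  [with D=1, Z=2]  = 4; Y = 2·W - 3  [with W=4]  = 5.
Change = 3 − 5 = -2.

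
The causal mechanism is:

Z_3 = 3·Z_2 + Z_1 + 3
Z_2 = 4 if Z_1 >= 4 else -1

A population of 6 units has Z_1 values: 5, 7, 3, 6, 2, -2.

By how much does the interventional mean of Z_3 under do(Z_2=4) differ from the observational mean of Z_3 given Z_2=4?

-2.5

The intervention sets Z_2=4 in all 6 units regardless of Z_1. Recomputing Z_3 per unit gives 20, 22, 18, 21, 17, 13; average 18.5.
E[Z_3|Z_2=4] averages over only the 3 units with Z_2=4 (Z_1 = 5, 7, 6): Z_3 = 20, 22, 21, mean 21.
Difference = 18.5 − 21 = -2.5.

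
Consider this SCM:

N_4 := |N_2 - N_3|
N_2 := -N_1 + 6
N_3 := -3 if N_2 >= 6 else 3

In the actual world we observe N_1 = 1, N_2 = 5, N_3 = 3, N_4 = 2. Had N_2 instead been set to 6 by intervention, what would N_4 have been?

9

Under do(N_2=6), the mechanism N_2 := -N_1 + 6 is discarded; N_2 is fixed at 6.
N_3 = -3 if N_2 >= 6 else 3  [with N_2=6]  = -3
N_4 = |N_2 - N_3|  [with N_2=6, N_3=-3]  = 9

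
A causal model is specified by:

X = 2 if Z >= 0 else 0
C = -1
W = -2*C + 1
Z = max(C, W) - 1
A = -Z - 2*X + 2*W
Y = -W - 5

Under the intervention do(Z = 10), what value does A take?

do(Z=10) replaces the equation Z = max(C, W) - 1 with the constant Z = 10.
W = -2*C + 1  [with C=-1]  = 3
X = 2 if Z >= 0 else 0  [with Z=10]  = 2
A = -Z - 2*X + 2*W  [with Z=10, X=2, W=3]  = -8

-8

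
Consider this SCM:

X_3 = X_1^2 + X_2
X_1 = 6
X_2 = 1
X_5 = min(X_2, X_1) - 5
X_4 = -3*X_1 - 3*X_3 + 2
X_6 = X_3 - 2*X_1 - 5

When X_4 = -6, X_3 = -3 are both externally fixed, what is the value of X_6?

The joint intervention fixes X_4 = -6, X_3 = -3, removing each variable's own equation.
X_6 = X_3 - 2*X_1 - 5  [with X_3=-3, X_1=6]  = -20

-20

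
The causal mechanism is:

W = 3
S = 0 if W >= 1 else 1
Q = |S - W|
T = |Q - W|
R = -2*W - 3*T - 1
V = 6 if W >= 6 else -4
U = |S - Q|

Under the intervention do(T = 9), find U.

3

The intervention breaks the incoming arrows to T: T = |Q - W| no longer applies, and T = 9.
No directed path runs from T to U, so U keeps its natural value.
S = 0 if W >= 1 else 1  [with W=3]  = 0
Q = |S - W|  [with S=0, W=3]  = 3
U = |S - Q|  [with S=0, Q=3]  = 3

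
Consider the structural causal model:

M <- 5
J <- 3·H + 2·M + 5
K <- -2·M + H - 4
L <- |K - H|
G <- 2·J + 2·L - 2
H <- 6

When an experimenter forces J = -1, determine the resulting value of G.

24

Under do(J=-1), the mechanism J <- 3·H + 2·M + 5 is discarded; J is fixed at -1.
K = -2·M + H - 4  [with M=5, H=6]  = -8
L = |K - H|  [with K=-8, H=6]  = 14
G = 2·J + 2·L - 2  [with J=-1, L=14]  = 24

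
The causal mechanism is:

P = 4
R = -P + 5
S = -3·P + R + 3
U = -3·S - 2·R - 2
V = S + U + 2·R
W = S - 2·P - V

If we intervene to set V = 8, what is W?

-24

The intervention breaks the incoming arrows to V: V = S + U + 2·R no longer applies, and V = 8.
R = -P + 5  [with P=4]  = 1
S = -3·P + R + 3  [with P=4, R=1]  = -8
W = S - 2·P - V  [with S=-8, P=4, V=8]  = -24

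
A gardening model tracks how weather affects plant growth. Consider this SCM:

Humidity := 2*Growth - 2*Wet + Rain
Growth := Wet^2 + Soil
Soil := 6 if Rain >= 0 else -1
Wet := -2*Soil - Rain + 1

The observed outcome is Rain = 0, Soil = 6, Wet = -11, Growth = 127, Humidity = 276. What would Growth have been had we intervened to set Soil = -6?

163

Under do(Soil=-6), the mechanism Soil := 6 if Rain >= 0 else -1 is discarded; Soil is fixed at -6.
Wet = -2*Soil - Rain + 1  [with Soil=-6, Rain=0]  = 13
Growth = Wet^2 + Soil  [with Wet=13, Soil=-6]  = 163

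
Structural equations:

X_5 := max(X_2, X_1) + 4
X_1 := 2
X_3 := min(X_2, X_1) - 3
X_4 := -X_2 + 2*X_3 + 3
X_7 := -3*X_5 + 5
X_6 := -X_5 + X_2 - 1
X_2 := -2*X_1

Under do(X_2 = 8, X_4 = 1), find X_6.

-5

The joint intervention fixes X_2 = 8, X_4 = 1, removing each variable's own equation.
X_5 = max(X_2, X_1) + 4  [with X_2=8, X_1=2]  = 12
X_6 = -X_5 + X_2 - 1  [with X_5=12, X_2=8]  = -5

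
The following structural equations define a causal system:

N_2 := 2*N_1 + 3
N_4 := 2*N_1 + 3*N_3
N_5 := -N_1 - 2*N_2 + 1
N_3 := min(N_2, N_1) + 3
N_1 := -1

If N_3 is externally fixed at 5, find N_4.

The intervention breaks the incoming arrows to N_3: N_3 := min(N_2, N_1) + 3 no longer applies, and N_3 = 5.
N_4 = 2*N_1 + 3*N_3  [with N_1=-1, N_3=5]  = 13

13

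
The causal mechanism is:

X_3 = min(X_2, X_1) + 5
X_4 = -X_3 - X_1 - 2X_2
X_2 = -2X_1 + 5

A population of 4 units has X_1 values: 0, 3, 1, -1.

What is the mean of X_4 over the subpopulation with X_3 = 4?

Conditioning on X_3=4 selects the 2 unit(s) with X_1 ∈ {3, -1}. Their X_4 values: -5, -17. Mean = -11.

-11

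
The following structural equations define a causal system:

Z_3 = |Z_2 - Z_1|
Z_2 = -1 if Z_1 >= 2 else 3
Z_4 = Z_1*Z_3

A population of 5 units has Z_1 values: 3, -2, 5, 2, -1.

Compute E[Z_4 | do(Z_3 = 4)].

5.6

The intervention sets Z_3=4 in all 5 units regardless of Z_1. Recomputing Z_4 per unit gives 12, -8, 20, 8, -4; average 5.6.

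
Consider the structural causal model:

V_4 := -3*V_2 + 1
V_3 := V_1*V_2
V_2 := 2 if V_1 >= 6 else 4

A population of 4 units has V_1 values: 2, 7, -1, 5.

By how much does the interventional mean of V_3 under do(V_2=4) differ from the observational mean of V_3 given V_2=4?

5

Every unit gets V_2=4 under the intervention. V_3 values become 8, 28, -4, 20; E[V_3|do(V_2=4)] = 13.
Observing V_2=4 restricts to units where V_2's equation naturally yields 4: V_1 ∈ {2, -1, 5}. In that subpopulation V_3 = 8, -4, 20, mean 8.
Difference = 13 − 8 = 5.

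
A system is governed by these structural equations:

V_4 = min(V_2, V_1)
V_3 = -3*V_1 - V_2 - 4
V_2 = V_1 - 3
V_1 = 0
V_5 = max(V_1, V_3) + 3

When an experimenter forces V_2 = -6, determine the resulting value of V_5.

do(V_2=-6) replaces the equation V_2 = V_1 - 3 with the constant V_2 = -6.
V_3 = -3*V_1 - V_2 - 4  [with V_1=0, V_2=-6]  = 2
V_5 = max(V_1, V_3) + 3  [with V_1=0, V_3=2]  = 5

5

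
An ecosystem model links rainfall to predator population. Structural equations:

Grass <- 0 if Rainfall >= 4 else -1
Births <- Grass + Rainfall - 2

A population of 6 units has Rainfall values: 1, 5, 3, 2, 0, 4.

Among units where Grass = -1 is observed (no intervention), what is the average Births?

-1.5

Observing Grass=-1 restricts to units where Grass's equation naturally yields -1: Rainfall ∈ {1, 3, 2, 0}. In that subpopulation Births = -2, 0, -1, -3, mean -1.5.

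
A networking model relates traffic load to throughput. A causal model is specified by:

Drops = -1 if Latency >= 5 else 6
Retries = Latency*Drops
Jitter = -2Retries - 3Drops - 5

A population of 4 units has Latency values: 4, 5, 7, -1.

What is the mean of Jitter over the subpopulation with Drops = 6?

Conditioning on Drops=6 selects the 2 unit(s) with Latency ∈ {4, -1}. Their Jitter values: -71, -11. Mean = -41.

-41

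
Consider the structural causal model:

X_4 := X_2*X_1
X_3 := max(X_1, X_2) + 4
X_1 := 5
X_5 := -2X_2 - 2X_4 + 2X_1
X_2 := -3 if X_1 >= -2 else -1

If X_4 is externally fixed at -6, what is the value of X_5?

Intervening sets X_4 = -6 and removes its equation (X_4 := X_2*X_1).
X_2 = -3 if X_1 >= -2 else -1  [with X_1=5]  = -3
X_5 = -2X_2 - 2X_4 + 2X_1  [with X_2=-3, X_4=-6, X_1=5]  = 28

28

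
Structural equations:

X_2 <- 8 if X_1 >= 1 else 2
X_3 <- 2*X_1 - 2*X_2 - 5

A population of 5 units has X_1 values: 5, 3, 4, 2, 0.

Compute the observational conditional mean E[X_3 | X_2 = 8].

Conditioning on X_2=8 selects the 4 unit(s) with X_1 ∈ {5, 3, 4, 2}. Their X_3 values: -11, -15, -13, -17. Mean = -14.

-14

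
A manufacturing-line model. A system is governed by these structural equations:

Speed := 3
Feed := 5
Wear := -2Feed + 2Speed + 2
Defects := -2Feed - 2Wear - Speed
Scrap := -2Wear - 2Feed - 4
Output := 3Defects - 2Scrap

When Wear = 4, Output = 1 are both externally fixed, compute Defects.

-21

Setting Wear = 4, Output = 1 by intervention discards those variables' equations.
Defects = -2Feed - 2Wear - Speed  [with Feed=5, Wear=4, Speed=3]  = -21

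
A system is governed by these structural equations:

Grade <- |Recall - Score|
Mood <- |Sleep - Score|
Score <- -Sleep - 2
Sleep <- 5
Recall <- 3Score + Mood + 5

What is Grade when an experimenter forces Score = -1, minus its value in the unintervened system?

do(Score=-1) replaces the equation Score <- -Sleep - 2 with the constant Score = -1.
Mood = |Sleep - Score|  [with Sleep=5, Score=-1]  = 6
Recall = 3Score + Mood + 5  [with Score=-1, Mood=6]  = 8
Grade = |Recall - Score|  [with Recall=8, Score=-1]  = 9
Without intervention: Score = -Sleep - 2  [with Sleep=5]  = -7; Mood = |Sleep - Score|  [with Sleep=5, Score=-7]  = 12; Recall = 3Score + Mood + 5  [with Score=-7, Mood=12]  = -4; Grade = |Recall - Score|  [with Recall=-4, Score=-7]  = 3.
Change = 9 − 3 = 6.

6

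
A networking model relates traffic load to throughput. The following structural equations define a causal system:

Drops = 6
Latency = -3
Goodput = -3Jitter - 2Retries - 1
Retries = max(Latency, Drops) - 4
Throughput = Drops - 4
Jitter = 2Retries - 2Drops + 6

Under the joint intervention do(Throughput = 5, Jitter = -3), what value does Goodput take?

4

Setting Throughput = 5, Jitter = -3 by intervention discards those variables' equations.
Retries = max(Latency, Drops) - 4  [with Latency=-3, Drops=6]  = 2
Goodput = -3Jitter - 2Retries - 1  [with Jitter=-3, Retries=2]  = 4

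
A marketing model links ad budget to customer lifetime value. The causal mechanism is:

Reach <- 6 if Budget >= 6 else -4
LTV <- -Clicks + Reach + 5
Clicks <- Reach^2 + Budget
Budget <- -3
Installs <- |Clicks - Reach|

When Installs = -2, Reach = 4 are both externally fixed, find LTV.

The joint intervention fixes Installs = -2, Reach = 4, removing each variable's own equation.
Clicks = Reach^2 + Budget  [with Reach=4, Budget=-3]  = 13
LTV = -Clicks + Reach + 5  [with Clicks=13, Reach=4]  = -4

-4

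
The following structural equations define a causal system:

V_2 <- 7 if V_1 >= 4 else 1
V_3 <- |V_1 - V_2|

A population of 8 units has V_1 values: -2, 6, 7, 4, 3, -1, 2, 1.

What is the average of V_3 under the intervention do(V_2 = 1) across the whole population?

2.75

do(V_2=1) breaks V_2's dependence on V_1. With V_2=1 fixed, V_3 across the units is 3, 5, 6, 3, 2, 2, 1, 0, mean 2.75.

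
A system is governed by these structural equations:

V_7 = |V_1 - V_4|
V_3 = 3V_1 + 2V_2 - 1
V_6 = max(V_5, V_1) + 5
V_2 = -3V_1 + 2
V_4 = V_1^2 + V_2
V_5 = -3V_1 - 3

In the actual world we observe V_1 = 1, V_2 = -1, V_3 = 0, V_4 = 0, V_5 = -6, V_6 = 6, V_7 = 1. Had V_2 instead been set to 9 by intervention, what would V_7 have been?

Under do(V_2=9), the mechanism V_2 = -3V_1 + 2 is discarded; V_2 is fixed at 9.
V_4 = V_1^2 + V_2  [with V_1=1, V_2=9]  = 10
V_7 = |V_1 - V_4|  [with V_1=1, V_4=10]  = 9

9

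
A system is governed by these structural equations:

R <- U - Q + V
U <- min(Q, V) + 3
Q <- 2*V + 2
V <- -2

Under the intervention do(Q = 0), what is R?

Under do(Q=0), the mechanism Q <- 2*V + 2 is discarded; Q is fixed at 0.
U = min(Q, V) + 3  [with Q=0, V=-2]  = 1
R = U - Q + V  [with U=1, Q=0, V=-2]  = -1

-1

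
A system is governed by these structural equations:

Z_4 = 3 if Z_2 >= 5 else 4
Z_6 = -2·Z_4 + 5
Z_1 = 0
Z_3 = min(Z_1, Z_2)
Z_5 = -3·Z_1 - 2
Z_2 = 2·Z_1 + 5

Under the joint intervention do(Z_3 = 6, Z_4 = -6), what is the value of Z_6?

17

Setting Z_3 = 6, Z_4 = -6 by intervention discards those variables' equations.
Z_6 = -2·Z_4 + 5  [with Z_4=-6]  = 17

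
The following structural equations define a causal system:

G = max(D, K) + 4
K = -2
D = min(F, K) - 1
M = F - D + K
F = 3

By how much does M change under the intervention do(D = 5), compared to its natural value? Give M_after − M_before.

-8

The intervention breaks the incoming arrows to D: D = min(F, K) - 1 no longer applies, and D = 5.
M = F - D + K  [with F=3, D=5, K=-2]  = -4
Without intervention: D = min(F, K) - 1  [with F=3, K=-2]  = -3; M = F - D + K  [with F=3, D=-3, K=-2]  = 4.
Change = -4 − 4 = -8.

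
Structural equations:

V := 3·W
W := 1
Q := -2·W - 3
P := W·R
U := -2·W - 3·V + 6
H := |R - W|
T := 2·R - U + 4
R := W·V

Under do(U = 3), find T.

7

do(U=3) replaces the equation U := -2·W - 3·V + 6 with the constant U = 3.
V = 3·W  [with W=1]  = 3
R = W·V  [with W=1, V=3]  = 3
T = 2·R - U + 4  [with R=3, U=3]  = 7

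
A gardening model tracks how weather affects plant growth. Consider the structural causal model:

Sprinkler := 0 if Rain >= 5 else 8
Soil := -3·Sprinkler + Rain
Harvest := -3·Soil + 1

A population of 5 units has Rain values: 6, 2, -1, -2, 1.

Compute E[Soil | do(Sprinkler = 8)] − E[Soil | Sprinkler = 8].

Under do(Sprinkler=8), Sprinkler's equation is replaced by Sprinkler=8 for every unit. Per-unit Soil: -18, -22, -25, -26, -23. Mean = -22.8.
E[Soil|Sprinkler=8] averages over only the 4 units with Sprinkler=8 (Rain = 2, -1, -2, 1): Soil = -22, -25, -26, -23, mean -24.
Difference = -22.8 − (-24) = 1.2.

1.2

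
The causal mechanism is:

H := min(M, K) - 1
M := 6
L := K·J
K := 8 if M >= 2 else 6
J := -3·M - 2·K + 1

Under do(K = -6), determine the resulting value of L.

Under do(K=-6), the mechanism K := 8 if M >= 2 else 6 is discarded; K is fixed at -6.
J = -3·M - 2·K + 1  [with M=6, K=-6]  = -5
L = K·J  [with K=-6, J=-5]  = 30

30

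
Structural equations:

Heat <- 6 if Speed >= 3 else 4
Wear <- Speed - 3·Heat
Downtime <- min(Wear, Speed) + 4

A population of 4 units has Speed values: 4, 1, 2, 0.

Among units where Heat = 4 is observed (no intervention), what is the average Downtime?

-7

E[Downtime|Heat=4] averages over only the 3 units with Heat=4 (Speed = 1, 2, 0): Downtime = -7, -6, -8, mean -7.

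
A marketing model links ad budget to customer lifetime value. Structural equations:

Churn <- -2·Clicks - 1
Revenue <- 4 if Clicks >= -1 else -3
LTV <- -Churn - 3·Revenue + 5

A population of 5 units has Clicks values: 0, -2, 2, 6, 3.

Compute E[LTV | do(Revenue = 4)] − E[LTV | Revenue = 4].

-1.9

do(Revenue=4) breaks Revenue's dependence on Clicks. With Revenue=4 fixed, LTV across the units is -6, -10, -2, 6, 0, mean -2.4.
E[LTV|Revenue=4] averages over only the 4 units with Revenue=4 (Clicks = 0, 2, 6, 3): LTV = -6, -2, 6, 0, mean -0.5.
Difference = -2.4 − (-0.5) = -1.9.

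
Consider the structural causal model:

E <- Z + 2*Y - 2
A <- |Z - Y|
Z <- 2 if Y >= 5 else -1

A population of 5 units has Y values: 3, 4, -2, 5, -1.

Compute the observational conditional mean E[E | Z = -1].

-1

Observing Z=-1 restricts to units where Z's equation naturally yields -1: Y ∈ {3, 4, -2, -1}. In that subpopulation E = 3, 5, -7, -5, mean -1.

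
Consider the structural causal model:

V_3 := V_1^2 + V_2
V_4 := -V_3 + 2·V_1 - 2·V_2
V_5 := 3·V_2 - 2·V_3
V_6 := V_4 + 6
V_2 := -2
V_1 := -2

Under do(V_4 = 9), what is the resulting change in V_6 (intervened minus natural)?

11

Under do(V_4=9), the mechanism V_4 := -V_3 + 2·V_1 - 2·V_2 is discarded; V_4 is fixed at 9.
V_6 = V_4 + 6  [with V_4=9]  = 15
Without intervention: V_3 = V_1^2 + V_2  [with V_1=-2, V_2=-2]  = 2; V_4 = -V_3 + 2·V_1 - 2·V_2  [with V_3=2, V_1=-2, V_2=-2]  = -2; V_6 = V_4 + 6  [with V_4=-2]  = 4.
Change = 15 − 4 = 11.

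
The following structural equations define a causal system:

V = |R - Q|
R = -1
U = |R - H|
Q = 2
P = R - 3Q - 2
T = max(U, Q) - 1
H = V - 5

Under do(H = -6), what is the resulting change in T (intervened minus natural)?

3

Under do(H=-6), the mechanism H = V - 5 is discarded; H is fixed at -6.
U = |R - H|  [with R=-1, H=-6]  = 5
T = max(U, Q) - 1  [with U=5, Q=2]  = 4
Without intervention: V = |R - Q|  [with R=-1, Q=2]  = 3; H = V - 5  [with V=3]  = -2; U = |R - H|  [with R=-1, H=-2]  = 1; T = max(U, Q) - 1  [with U=1, Q=2]  = 1.
Change = 4 − 1 = 3.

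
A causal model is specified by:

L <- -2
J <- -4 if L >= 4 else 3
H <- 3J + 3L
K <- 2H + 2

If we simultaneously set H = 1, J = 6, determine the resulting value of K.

4

The joint intervention fixes H = 1, J = 6, removing each variable's own equation.
K = 2H + 2  [with H=1]  = 4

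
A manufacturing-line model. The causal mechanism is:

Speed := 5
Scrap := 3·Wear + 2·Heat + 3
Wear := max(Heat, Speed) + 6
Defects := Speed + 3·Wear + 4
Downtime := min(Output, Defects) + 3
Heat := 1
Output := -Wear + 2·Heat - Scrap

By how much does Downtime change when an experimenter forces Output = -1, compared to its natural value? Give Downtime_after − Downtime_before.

46

Intervening sets Output = -1 and removes its equation (Output := -Wear + 2·Heat - Scrap).
Wear = max(Heat, Speed) + 6  [with Heat=1, Speed=5]  = 11
Defects = Speed + 3·Wear + 4  [with Speed=5, Wear=11]  = 42
Downtime = min(Output, Defects) + 3  [with Output=-1, Defects=42]  = 2
Without intervention: Wear = max(Heat, Speed) + 6  [with Heat=1, Speed=5]  = 11; Defects = Speed + 3·Wear + 4  [with Speed=5, Wear=11]  = 42; Scrap = 3·Wear + 2·Heat + 3  [with Wear=11, Heat=1]  = 38; Output = -Wear + 2·Heat - Scrap  [with Wear=11, Heat=1, Scrap=38]  = -47; Downtime = min(Output, Defects) + 3  [with Output=-47, Defects=42]  = -44.
Change = 2 − (-44) = 46.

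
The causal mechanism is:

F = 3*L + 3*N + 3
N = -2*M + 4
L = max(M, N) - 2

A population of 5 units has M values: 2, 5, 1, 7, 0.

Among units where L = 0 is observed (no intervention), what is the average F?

E[F|L=0] averages over only the 2 units with L=0 (M = 2, 1): F = 3, 9, mean 6.

6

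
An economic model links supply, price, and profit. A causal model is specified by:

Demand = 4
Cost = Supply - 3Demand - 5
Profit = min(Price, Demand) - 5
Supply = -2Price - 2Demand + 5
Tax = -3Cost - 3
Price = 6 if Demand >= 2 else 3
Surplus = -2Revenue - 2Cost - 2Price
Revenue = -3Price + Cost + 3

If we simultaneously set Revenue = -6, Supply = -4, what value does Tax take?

60

The joint intervention fixes Revenue = -6, Supply = -4, removing each variable's own equation.
Cost = Supply - 3Demand - 5  [with Supply=-4, Demand=4]  = -21
Tax = -3Cost - 3  [with Cost=-21]  = 60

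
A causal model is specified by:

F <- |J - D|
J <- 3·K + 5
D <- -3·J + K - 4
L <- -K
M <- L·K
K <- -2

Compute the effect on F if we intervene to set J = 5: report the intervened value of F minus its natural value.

24

Under do(J=5), the mechanism J <- 3·K + 5 is discarded; J is fixed at 5.
D = -3·J + K - 4  [with J=5, K=-2]  = -21
F = |J - D|  [with J=5, D=-21]  = 26
Without intervention: J = 3·K + 5  [with K=-2]  = -1; D = -3·J + K - 4  [with J=-1, K=-2]  = -3; F = |J - D|  [with J=-1, D=-3]  = 2.
Change = 26 − 2 = 24.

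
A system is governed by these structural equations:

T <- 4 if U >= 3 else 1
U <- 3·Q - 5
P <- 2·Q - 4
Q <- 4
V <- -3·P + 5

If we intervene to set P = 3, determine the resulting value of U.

7

Under do(P=3), the mechanism P <- 2·Q - 4 is discarded; P is fixed at 3.
Since U is not a descendant of the intervened variable, it is unaffected.
U = 3·Q - 5  [with Q=4]  = 7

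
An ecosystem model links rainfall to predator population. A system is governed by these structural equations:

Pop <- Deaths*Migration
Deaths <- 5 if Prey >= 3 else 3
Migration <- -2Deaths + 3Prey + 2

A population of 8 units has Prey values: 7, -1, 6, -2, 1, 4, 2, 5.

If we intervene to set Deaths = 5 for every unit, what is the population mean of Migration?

0.25

Under do(Deaths=5), Deaths's equation is replaced by Deaths=5 for every unit. Per-unit Migration: 13, -11, 10, -14, -5, 4, -2, 7. Mean = 0.25.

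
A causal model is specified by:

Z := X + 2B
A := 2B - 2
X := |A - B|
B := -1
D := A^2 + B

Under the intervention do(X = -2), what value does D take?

do(X=-2) replaces the equation X := |A - B| with the constant X = -2.
D is not downstream of the intervention, so its value is determined by the original equations.
A = 2B - 2  [with B=-1]  = -4
D = A^2 + B  [with A=-4, B=-1]  = 15

15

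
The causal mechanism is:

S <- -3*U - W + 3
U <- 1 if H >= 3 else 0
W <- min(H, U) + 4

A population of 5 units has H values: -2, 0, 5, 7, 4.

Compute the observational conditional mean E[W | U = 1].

Conditioning on U=1 selects the 3 unit(s) with H ∈ {5, 7, 4}. Their W values: 5, 5, 5. Mean = 5.

5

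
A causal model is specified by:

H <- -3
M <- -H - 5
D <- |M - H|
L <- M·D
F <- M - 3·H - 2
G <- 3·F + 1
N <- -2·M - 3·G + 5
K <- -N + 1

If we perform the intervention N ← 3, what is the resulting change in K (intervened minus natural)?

do(N=3) replaces the equation N <- -2·M - 3·G + 5 with the constant N = 3.
K = -N + 1  [with N=3]  = -2
Without intervention: M = -H - 5  [with H=-3]  = -2; F = M - 3·H - 2  [with M=-2, H=-3]  = 5; G = 3·F + 1  [with F=5]  = 16; N = -2·M - 3·G + 5  [with M=-2, G=16]  = -39; K = -N + 1  [with N=-39]  = 40.
Change = -2 − 40 = -42.

-42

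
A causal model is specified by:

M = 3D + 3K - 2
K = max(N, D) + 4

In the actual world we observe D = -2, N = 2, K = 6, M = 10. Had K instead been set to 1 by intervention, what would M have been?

The intervention breaks the incoming arrows to K: K = max(N, D) + 4 no longer applies, and K = 1.
M = 3D + 3K - 2  [with D=-2, K=1]  = -5

-5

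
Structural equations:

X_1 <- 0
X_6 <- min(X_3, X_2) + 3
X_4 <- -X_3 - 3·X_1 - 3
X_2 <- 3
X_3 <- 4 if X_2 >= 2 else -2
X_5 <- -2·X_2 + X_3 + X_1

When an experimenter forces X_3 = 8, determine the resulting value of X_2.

Under do(X_3=8), the mechanism X_3 <- 4 if X_2 >= 2 else -2 is discarded; X_3 is fixed at 8.
Since X_2 is not a descendant of the intervened variable, it is unaffected.

3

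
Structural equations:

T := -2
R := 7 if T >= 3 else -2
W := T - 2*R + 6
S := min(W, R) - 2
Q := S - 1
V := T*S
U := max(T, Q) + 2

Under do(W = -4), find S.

-6

The intervention breaks the incoming arrows to W: W := T - 2*R + 6 no longer applies, and W = -4.
R = 7 if T >= 3 else -2  [with T=-2]  = -2
S = min(W, R) - 2  [with W=-4, R=-2]  = -6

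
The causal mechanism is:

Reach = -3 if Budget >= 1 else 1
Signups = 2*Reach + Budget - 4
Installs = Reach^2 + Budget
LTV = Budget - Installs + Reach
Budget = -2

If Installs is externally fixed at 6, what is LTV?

-7

do(Installs=6) replaces the equation Installs = Reach^2 + Budget with the constant Installs = 6.
Reach = -3 if Budget >= 1 else 1  [with Budget=-2]  = 1
LTV = Budget - Installs + Reach  [with Budget=-2, Installs=6, Reach=1]  = -7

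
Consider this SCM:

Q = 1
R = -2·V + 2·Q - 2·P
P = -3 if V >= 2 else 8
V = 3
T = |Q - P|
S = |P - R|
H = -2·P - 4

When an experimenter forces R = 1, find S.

4

The intervention breaks the incoming arrows to R: R = -2·V + 2·Q - 2·P no longer applies, and R = 1.
P = -3 if V >= 2 else 8  [with V=3]  = -3
S = |P - R|  [with P=-3, R=1]  = 4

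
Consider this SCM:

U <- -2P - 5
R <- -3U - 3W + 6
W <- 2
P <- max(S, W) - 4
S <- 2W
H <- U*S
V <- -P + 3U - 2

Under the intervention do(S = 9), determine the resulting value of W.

Under do(S=9), the mechanism S <- 2W is discarded; S is fixed at 9.
W is not downstream of the intervention, so its value is determined by the original equations.

2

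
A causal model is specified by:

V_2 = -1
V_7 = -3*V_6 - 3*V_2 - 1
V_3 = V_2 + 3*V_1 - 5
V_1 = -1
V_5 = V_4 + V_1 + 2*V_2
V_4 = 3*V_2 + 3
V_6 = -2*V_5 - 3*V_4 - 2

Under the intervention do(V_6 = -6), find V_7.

Intervening sets V_6 = -6 and removes its equation (V_6 = -2*V_5 - 3*V_4 - 2).
V_7 = -3*V_6 - 3*V_2 - 1  [with V_6=-6, V_2=-1]  = 20

20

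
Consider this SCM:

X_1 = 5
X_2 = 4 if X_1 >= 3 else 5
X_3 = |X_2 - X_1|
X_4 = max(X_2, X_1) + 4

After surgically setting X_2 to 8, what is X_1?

5

Under do(X_2=8), the mechanism X_2 = 4 if X_1 >= 3 else 5 is discarded; X_2 is fixed at 8.
X_1 is not downstream of the intervention, so its value is determined by the original equations.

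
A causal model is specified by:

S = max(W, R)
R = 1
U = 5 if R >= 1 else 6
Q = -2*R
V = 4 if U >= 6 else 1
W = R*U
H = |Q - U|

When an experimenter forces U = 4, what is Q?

do(U=4) replaces the equation U = 5 if R >= 1 else 6 with the constant U = 4.
Since Q is not a descendant of the intervened variable, it is unaffected.
Q = -2*R  [with R=1]  = -2

-2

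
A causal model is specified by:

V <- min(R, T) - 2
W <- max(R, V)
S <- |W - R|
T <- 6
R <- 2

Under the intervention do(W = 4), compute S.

Intervening sets W = 4 and removes its equation (W <- max(R, V)).
S = |W - R|  [with W=4, R=2]  = 2

2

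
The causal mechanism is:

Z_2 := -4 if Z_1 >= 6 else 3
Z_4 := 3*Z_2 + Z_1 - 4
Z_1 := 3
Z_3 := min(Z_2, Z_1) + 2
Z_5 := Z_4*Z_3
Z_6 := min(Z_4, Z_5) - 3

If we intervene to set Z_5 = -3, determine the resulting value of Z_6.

The intervention breaks the incoming arrows to Z_5: Z_5 := Z_4*Z_3 no longer applies, and Z_5 = -3.
Z_2 = -4 if Z_1 >= 6 else 3  [with Z_1=3]  = 3
Z_4 = 3*Z_2 + Z_1 - 4  [with Z_2=3, Z_1=3]  = 8
Z_6 = min(Z_4, Z_5) - 3  [with Z_4=8, Z_5=-3]  = -6

-6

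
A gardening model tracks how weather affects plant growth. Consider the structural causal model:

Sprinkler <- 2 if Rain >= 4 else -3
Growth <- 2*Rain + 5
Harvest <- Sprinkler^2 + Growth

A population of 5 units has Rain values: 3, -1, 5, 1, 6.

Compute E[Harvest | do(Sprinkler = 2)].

14.6

The intervention sets Sprinkler=2 in all 5 units regardless of Rain. Recomputing Harvest per unit gives 15, 7, 19, 11, 21; average 14.6.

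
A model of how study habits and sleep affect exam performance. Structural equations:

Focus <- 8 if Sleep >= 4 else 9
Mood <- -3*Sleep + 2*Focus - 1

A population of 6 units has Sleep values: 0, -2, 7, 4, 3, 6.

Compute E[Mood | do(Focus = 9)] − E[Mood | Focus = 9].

do(Focus=9) breaks Focus's dependence on Sleep. With Focus=9 fixed, Mood across the units is 17, 23, -4, 5, 8, -1, mean 8.
Conditioning on Focus=9 selects the 3 unit(s) with Sleep ∈ {0, -2, 3}. Their Mood values: 17, 23, 8. Mean = 16.
Difference = 8 − 16 = -8.

-8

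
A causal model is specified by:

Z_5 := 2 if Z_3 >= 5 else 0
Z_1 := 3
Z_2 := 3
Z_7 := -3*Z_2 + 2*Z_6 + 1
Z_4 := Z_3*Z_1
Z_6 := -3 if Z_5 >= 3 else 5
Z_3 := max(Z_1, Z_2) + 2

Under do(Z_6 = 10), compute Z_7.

12

Intervening sets Z_6 = 10 and removes its equation (Z_6 := -3 if Z_5 >= 3 else 5).
Z_7 = -3*Z_2 + 2*Z_6 + 1  [with Z_2=3, Z_6=10]  = 12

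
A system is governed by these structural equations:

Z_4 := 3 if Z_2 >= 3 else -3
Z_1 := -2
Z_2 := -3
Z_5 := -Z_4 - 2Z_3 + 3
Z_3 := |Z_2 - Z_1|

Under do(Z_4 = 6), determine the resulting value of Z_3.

1

Under do(Z_4=6), the mechanism Z_4 := 3 if Z_2 >= 3 else -3 is discarded; Z_4 is fixed at 6.
Since Z_3 is not a descendant of the intervened variable, it is unaffected.
Z_3 = |Z_2 - Z_1|  [with Z_2=-3, Z_1=-2]  = 1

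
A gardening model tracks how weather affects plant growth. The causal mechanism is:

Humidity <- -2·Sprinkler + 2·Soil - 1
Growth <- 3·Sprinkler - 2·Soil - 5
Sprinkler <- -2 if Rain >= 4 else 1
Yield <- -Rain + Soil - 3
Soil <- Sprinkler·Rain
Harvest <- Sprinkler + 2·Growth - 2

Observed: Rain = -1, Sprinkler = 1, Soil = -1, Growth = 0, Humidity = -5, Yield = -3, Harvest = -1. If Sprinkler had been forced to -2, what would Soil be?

The intervention breaks the incoming arrows to Sprinkler: Sprinkler <- -2 if Rain >= 4 else 1 no longer applies, and Sprinkler = -2.
Soil = Sprinkler·Rain  [with Sprinkler=-2, Rain=-1]  = 2

2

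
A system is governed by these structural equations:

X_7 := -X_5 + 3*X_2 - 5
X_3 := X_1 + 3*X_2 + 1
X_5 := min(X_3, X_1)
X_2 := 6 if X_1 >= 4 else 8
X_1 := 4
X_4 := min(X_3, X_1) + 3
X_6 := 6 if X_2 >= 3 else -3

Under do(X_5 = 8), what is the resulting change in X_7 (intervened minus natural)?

Under do(X_5=8), the mechanism X_5 := min(X_3, X_1) is discarded; X_5 is fixed at 8.
X_2 = 6 if X_1 >= 4 else 8  [with X_1=4]  = 6
X_7 = -X_5 + 3*X_2 - 5  [with X_5=8, X_2=6]  = 5
Without intervention: X_2 = 6 if X_1 >= 4 else 8  [with X_1=4]  = 6; X_3 = X_1 + 3*X_2 + 1  [with X_1=4, X_2=6]  = 23; X_5 = min(X_3, X_1)  [with X_3=23, X_1=4]  = 4; X_7 = -X_5 + 3*X_2 - 5  [with X_5=4, X_2=6]  = 9.
Change = 5 − 9 = -4.

-4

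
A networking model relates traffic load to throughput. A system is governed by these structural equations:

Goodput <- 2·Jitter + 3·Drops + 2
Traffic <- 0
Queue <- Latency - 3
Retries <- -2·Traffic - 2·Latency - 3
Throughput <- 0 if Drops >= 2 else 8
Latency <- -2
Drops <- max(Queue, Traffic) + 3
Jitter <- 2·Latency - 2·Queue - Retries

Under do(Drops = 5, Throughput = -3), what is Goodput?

27

Setting Drops = 5, Throughput = -3 by intervention discards those variables' equations.
Queue = Latency - 3  [with Latency=-2]  = -5
Retries = -2·Traffic - 2·Latency - 3  [with Traffic=0, Latency=-2]  = 1
Jitter = 2·Latency - 2·Queue - Retries  [with Latency=-2, Queue=-5, Retries=1]  = 5
Goodput = 2·Jitter + 3·Drops + 2  [with Jitter=5, Drops=5]  = 27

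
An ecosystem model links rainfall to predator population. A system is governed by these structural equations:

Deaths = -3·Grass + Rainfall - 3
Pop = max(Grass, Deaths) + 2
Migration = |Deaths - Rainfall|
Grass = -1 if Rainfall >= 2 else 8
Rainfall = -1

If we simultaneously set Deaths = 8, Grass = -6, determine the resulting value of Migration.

9

The joint intervention fixes Deaths = 8, Grass = -6, removing each variable's own equation.
Migration = |Deaths - Rainfall|  [with Deaths=8, Rainfall=-1]  = 9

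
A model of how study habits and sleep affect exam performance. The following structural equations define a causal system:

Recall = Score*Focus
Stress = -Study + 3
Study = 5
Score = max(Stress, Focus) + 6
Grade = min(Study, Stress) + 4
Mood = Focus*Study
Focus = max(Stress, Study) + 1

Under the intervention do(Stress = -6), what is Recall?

72

Under do(Stress=-6), the mechanism Stress = -Study + 3 is discarded; Stress is fixed at -6.
Focus = max(Stress, Study) + 1  [with Stress=-6, Study=5]  = 6
Score = max(Stress, Focus) + 6  [with Stress=-6, Focus=6]  = 12
Recall = Score*Focus  [with Score=12, Focus=6]  = 72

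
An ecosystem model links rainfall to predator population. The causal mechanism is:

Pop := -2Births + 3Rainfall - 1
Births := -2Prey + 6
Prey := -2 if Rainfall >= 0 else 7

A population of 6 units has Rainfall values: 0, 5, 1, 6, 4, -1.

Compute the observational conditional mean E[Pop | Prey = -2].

-11.4

E[Pop|Prey=-2] averages over only the 5 units with Prey=-2 (Rainfall = 0, 5, 1, 6, 4): Pop = -21, -6, -18, -3, -9, mean -11.4.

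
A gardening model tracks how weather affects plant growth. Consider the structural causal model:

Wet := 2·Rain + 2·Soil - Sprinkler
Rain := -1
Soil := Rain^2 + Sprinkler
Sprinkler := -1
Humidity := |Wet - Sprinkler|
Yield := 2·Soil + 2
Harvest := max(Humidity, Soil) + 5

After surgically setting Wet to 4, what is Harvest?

10

The intervention breaks the incoming arrows to Wet: Wet := 2·Rain + 2·Soil - Sprinkler no longer applies, and Wet = 4.
Soil = Rain^2 + Sprinkler  [with Rain=-1, Sprinkler=-1]  = 0
Humidity = |Wet - Sprinkler|  [with Wet=4, Sprinkler=-1]  = 5
Harvest = max(Humidity, Soil) + 5  [with Humidity=5, Soil=0]  = 10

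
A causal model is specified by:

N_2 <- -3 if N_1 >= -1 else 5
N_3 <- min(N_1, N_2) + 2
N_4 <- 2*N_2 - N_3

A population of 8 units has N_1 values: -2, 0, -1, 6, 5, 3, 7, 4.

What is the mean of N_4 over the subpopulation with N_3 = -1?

-5

Conditioning on N_3=-1 selects the 7 unit(s) with N_1 ∈ {0, -1, 6, 5, 3, 7, 4}. Their N_4 values: -5, -5, -5, -5, -5, -5, -5. Mean = -5.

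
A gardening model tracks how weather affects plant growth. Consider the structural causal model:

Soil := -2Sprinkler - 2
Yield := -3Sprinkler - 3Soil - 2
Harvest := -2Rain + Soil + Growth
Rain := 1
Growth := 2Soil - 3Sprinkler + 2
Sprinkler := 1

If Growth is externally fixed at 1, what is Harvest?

Under do(Growth=1), the mechanism Growth := 2Soil - 3Sprinkler + 2 is discarded; Growth is fixed at 1.
Soil = -2Sprinkler - 2  [with Sprinkler=1]  = -4
Harvest = -2Rain + Soil + Growth  [with Rain=1, Soil=-4, Growth=1]  = -5

-5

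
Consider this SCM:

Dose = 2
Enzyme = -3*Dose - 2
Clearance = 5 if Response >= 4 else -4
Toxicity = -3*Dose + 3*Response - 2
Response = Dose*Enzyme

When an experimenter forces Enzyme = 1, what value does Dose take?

2

Under do(Enzyme=1), the mechanism Enzyme = -3*Dose - 2 is discarded; Enzyme is fixed at 1.
Dose is not downstream of the intervention, so its value is determined by the original equations.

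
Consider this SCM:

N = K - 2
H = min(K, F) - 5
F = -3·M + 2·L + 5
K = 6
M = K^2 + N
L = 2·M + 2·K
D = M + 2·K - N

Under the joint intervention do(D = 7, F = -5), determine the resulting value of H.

Setting D = 7, F = -5 by intervention discards those variables' equations.
H = min(K, F) - 5  [with K=6, F=-5]  = -10

-10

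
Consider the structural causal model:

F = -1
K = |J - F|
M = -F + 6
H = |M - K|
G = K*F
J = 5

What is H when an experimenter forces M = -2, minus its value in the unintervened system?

do(M=-2) replaces the equation M = -F + 6 with the constant M = -2.
K = |J - F|  [with J=5, F=-1]  = 6
H = |M - K|  [with M=-2, K=6]  = 8
Without intervention: M = -F + 6  [with F=-1]  = 7; K = |J - F|  [with J=5, F=-1]  = 6; H = |M - K|  [with M=7, K=6]  = 1.
Change = 8 − 1 = 7.

7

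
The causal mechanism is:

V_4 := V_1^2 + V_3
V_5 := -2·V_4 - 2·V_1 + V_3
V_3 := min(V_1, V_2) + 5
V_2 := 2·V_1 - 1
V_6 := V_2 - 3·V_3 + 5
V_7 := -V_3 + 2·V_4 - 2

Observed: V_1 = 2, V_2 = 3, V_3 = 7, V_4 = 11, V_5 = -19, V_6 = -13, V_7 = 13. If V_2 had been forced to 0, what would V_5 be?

do(V_2=0) replaces the equation V_2 := 2·V_1 - 1 with the constant V_2 = 0.
V_3 = min(V_1, V_2) + 5  [with V_1=2, V_2=0]  = 5
V_4 = V_1^2 + V_3  [with V_1=2, V_3=5]  = 9
V_5 = -2·V_4 - 2·V_1 + V_3  [with V_4=9, V_1=2, V_3=5]  = -17

-17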